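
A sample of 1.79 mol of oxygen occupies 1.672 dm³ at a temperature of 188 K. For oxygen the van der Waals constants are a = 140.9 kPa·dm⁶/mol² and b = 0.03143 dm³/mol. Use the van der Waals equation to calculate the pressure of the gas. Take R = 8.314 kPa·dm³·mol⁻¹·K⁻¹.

P ≈ 1570 kPa

P = nRT/(V − nb) − a n²/V²
nRT/(V − nb) = (1.79)(8.314)(188)/(1.672 − 1.79×0.03143) = 2797.8/1.6157 = 1731.6 kPa
a n²/V² = (140.9)(1.79)²/(1.672)² = 161.49 kPa
P = 1731.6 − 161.49 = 1570 kPa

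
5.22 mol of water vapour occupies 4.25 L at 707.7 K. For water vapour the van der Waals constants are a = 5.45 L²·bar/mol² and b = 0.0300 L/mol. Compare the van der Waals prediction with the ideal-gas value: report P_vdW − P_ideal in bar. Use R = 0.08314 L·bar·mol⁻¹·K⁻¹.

ΔP ≈ -5.457 bar

Ideal: P_ideal = nRT/V = (5.22)(0.08314)(707.7)/4.25 = 72.2671 bar
vdW: P = nRT/(V − nb) − a n²/V² = 307.135/4.09340 − 148.504/18.0625 = 75.0318 − 8.22167 = 66.8101 bar
ΔP = 66.8101 − 72.2671 = -5.457 bar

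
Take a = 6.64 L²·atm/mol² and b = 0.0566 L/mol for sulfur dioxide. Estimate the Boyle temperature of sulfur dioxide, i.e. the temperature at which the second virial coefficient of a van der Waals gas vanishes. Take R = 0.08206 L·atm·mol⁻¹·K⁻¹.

T_B ≈ 1430 K

For a van der Waals gas the second virial coefficient B₂ = b − a/(RT) vanishes at T_B = a/(Rb).
T_B = 6.64/(0.08206×0.0566) = 6.64/0.0046446 = 1430 K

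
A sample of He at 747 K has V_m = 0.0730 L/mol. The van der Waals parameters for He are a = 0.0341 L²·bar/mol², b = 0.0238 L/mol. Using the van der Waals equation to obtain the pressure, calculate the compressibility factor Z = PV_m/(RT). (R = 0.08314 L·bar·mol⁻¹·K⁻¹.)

P = RT/(V_m − b) − a/V_m² = (0.08314)(747)/(0.0730 − 0.0238) − 0.0341/(0.0730)²
  = 62.106/0.049200 − 6.3989 = 1262.3 − 6.3989 = 1255.9 bar
Z = PV_m/(RT) = (1255.9)(0.0730)/((0.08314)(747)) = 91.681/62.106 = 1.476

Z ≈ 1.476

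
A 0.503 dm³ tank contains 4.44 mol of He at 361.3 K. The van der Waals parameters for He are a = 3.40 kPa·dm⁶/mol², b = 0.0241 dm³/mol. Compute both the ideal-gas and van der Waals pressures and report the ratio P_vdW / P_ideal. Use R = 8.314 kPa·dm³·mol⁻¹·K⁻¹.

P_vdW / P_ideal ≈ 1.260

Ideal: P_ideal = nRT/V = (4.44)(8.314)(361.3)/0.503 = 26515.1 kPa
vdW: P = nRT/(V − nb) − a n²/V² = 13337.1/0.395996 − 67.0262/0.253009 = 33679.9 − 264.916 = 33415.0 kPa
Ratio = 33415.0/26515.1 = 1.260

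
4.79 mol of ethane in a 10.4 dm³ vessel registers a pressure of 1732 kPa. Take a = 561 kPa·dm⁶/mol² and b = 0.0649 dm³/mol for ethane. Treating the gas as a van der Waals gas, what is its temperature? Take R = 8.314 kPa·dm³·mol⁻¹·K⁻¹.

T ≈ 468.9 K

T = (P + a n²/V²)(V − nb)/(nR)
P + a n²/V² = 1732 + (561)(4.79)²/(10.4)² = 1851.0 kPa
V − nb = 10.4 − (4.79)(0.0649) = 10.089 dm³
T = (1851.0)(10.089)/((4.79)(8.314)) = 468.9 K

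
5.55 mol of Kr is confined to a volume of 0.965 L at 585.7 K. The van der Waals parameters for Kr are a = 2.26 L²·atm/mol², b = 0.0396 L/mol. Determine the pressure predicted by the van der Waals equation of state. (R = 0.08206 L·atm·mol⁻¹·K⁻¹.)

P ≈ 283.2 atm

P = nRT/(V − nb) − a n²/V²
nRT/(V − nb) = (5.55)(0.08206)(585.7)/(0.965 − 5.55×0.0396) = 266.75/0.74522 = 357.95 atm
a n²/V² = (2.26)(5.55)²/(0.965)² = 74.755 atm
P = 357.95 − 74.755 = 283.2 atm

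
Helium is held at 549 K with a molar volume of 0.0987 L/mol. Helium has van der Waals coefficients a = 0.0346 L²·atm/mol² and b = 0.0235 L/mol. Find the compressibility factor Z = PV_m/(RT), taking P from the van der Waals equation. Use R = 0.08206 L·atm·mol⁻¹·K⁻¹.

Z ≈ 1.305

P = RT/(V_m − b) − a/V_m² = (0.08206)(549)/(0.0987 − 0.0235) − 0.0346/(0.0987)²
  = 45.051/0.075200 − 3.5517 = 599.08 − 3.5517 = 595.53 atm
Z = PV_m/(RT) = (595.53)(0.0987)/((0.08206)(549)) = 58.779/45.051 = 1.305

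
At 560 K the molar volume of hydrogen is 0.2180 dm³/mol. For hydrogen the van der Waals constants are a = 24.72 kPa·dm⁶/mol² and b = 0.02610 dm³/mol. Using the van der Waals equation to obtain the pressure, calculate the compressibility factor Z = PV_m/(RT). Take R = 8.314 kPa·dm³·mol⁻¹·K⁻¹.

P = RT/(V_m − b) − a/V_m² = (8.314)(560)/(0.2180 − 0.02610) − 24.72/(0.2180)²
  = 4655.8/0.19190 − 520.16 = 24262 − 520.16 = 23742 kPa
Z = PV_m/(RT) = (23742)(0.2180)/((8.314)(560)) = 5175.8/4655.8 = 1.112

Z ≈ 1.112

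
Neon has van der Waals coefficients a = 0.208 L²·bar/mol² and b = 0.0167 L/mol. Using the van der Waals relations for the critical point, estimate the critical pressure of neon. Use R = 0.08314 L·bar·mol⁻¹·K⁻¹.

P_c ≈ 27.62 bar

For a van der Waals gas, P_c = a/(27b²).
P_c = 0.208/(27×(0.0167)²) = 0.208/0.0075300 = 27.62 bar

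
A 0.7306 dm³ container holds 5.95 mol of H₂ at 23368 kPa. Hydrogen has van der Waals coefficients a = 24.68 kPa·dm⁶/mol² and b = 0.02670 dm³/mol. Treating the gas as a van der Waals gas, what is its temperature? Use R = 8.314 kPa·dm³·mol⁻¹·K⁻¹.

T = (P + a n²/V²)(V − nb)/(nR)
P + a n²/V² = 23368 + (24.68)(5.95)²/(0.7306)² = 25005 kPa
V − nb = 0.7306 − (5.95)(0.02670) = 0.57174 dm³
T = (25005)(0.57174)/((5.95)(8.314)) = 289.0 K

T ≈ 289.0 K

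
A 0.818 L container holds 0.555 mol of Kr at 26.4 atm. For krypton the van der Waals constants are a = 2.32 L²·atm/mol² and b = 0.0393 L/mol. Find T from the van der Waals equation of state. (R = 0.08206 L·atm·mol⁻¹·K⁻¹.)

T ≈ 480.2 K

T = (P + a n²/V²)(V − nb)/(nR)
P + a n²/V² = 26.4 + (2.32)(0.555)²/(0.818)² = 27.468 atm
V − nb = 0.818 − (0.555)(0.0393) = 0.79619 L
T = (27.468)(0.79619)/((0.555)(0.08206)) = 480.2 K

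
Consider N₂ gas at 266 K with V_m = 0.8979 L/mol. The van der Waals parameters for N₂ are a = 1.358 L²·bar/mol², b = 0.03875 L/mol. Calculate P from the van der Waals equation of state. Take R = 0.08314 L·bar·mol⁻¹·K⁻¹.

P ≈ 24.06 bar

P = RT/(V_m − b) − a/V_m²
RT/(V_m − b) = (0.08314)(266)/(0.8979 − 0.03875) = 22.115/0.85915 = 25.741 bar
a/V_m² = 1.358/(0.8979)² = 1.6844 bar
P = 25.741 − 1.6844 = 24.06 bar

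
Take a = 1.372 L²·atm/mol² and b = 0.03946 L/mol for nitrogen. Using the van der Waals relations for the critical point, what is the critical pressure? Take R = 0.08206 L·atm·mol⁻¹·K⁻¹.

For a van der Waals gas, P_c = a/(27b²).
P_c = 1.372/(27×(0.03946)²) = 1.372/0.042041 = 32.63 atm

P_c ≈ 32.63 atm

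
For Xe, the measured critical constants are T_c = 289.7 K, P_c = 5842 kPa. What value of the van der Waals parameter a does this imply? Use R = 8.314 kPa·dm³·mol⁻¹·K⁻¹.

a ≈ 418.9 kPa·dm⁶/mol²

From T_c = 8a/(27Rb) and P_c = a/(27b²): a = 27 R² T_c²/(64 P_c).
a = 27×(8.314)²×(289.7)²/(64×5842) = 156632109/373888 = 418.9 kPa·dm⁶/mol²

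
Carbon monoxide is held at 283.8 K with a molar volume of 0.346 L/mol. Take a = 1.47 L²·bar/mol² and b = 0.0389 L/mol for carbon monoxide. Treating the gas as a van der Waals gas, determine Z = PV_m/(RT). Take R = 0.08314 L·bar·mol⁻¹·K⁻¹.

P = RT/(V_m − b) − a/V_m² = (0.08314)(283.8)/(0.346 − 0.0389) − 1.47/(0.346)²
  = 23.595/0.30710 − 12.279 = 76.832 − 12.279 = 64.553 bar
Z = PV_m/(RT) = (64.553)(0.346)/((0.08314)(283.8)) = 22.335/23.595 = 0.9466

Z ≈ 0.9466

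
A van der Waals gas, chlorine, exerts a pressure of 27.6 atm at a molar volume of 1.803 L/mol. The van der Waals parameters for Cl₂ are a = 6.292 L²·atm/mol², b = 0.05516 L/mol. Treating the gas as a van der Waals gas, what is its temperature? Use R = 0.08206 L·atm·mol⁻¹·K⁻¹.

T = (P + a/V_m²)(V_m − b)/R
P + a/V_m² = 27.6 + 6.292/(1.803)² = 29.536 atm
V_m − b = 1.803 − 0.05516 = 1.7478 L/mol
T = (29.536)(1.7478)/0.08206 = 629.1 K

T ≈ 629.1 K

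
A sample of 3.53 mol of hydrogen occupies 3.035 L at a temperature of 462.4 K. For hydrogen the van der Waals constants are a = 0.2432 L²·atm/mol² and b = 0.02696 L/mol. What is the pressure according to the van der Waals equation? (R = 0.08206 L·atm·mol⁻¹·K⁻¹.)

P = nRT/(V − nb) − a n²/V²
nRT/(V − nb) = (3.53)(0.08206)(462.4)/(3.035 − 3.53×0.02696) = 133.94/2.9398 = 45.561 atm
a n²/V² = (0.2432)(3.53)²/(3.035)² = 0.32900 atm
P = 45.561 − 0.32900 = 45.23 atm

P ≈ 45.23 atm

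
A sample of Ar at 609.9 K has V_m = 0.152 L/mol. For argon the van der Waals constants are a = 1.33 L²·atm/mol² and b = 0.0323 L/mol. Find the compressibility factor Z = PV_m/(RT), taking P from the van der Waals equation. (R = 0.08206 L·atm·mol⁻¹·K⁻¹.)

P = RT/(V_m − b) − a/V_m² = (0.08206)(609.9)/(0.152 − 0.0323) − 1.33/(0.152)²
  = 50.048/0.11970 − 57.566 = 418.11 − 57.566 = 360.54 atm
Z = PV_m/(RT) = (360.54)(0.152)/((0.08206)(609.9)) = 54.802/50.048 = 1.095

Z ≈ 1.095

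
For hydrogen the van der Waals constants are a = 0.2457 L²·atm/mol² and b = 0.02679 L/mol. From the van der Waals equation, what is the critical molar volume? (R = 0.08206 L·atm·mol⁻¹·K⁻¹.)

For a van der Waals gas, V_m,c = 3b.
V_m,c = 3×0.02679 = 0.08037 L/mol

V_m,c ≈ 0.08037 L/mol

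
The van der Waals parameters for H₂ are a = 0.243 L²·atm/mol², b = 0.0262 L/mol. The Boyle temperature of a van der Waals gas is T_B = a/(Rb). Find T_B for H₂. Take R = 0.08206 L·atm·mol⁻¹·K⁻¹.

For a van der Waals gas the second virial coefficient B₂ = b − a/(RT) vanishes at T_B = a/(Rb).
T_B = 0.243/(0.08206×0.0262) = 0.243/0.0021500 = 113.0 K

T_B ≈ 113.0 K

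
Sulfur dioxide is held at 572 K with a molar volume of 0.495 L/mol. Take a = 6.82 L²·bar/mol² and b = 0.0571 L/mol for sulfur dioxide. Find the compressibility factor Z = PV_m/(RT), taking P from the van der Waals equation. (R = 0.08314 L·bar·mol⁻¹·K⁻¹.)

Z ≈ 0.8407

P = RT/(V_m − b) − a/V_m² = (0.08314)(572)/(0.495 − 0.0571) − 6.82/(0.495)²
  = 47.556/0.43790 − 27.834 = 108.60 − 27.834 = 80.77 bar
Z = PV_m/(RT) = (80.77)(0.495)/((0.08314)(572)) = 39.981/47.556 = 0.8407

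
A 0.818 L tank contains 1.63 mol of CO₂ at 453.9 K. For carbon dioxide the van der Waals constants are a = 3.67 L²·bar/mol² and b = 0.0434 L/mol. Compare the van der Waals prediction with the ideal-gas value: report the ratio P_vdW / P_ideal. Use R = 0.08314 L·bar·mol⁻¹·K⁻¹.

P_vdW / P_ideal ≈ 0.9009

Ideal: P_ideal = nRT/V = (1.63)(0.08314)(453.9)/0.818 = 75.1977 bar
vdW: P = nRT/(V − nb) − a n²/V² = 61.5117/0.747258 − 9.75082/0.669124 = 82.3165 − 14.5725 = 67.7440 bar
Ratio = 67.7440/75.1977 = 0.9009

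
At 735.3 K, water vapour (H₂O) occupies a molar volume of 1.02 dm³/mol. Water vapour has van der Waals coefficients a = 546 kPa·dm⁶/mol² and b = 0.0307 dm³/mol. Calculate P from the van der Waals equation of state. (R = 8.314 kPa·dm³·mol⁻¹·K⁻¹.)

P = RT/(V_m − b) − a/V_m²
RT/(V_m − b) = (8.314)(735.3)/(1.02 − 0.0307) = 6113.3/0.98930 = 6179.4 kPa
a/V_m² = 546/(1.02)² = 524.80 kPa
P = 6179.4 − 524.80 = 5655 kPa

P ≈ 5655 kPa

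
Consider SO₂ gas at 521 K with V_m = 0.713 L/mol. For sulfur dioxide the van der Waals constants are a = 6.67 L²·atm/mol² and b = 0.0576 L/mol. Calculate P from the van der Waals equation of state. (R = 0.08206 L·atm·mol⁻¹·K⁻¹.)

P = RT/(V_m − b) − a/V_m²
RT/(V_m − b) = (0.08206)(521)/(0.713 − 0.0576) = 42.753/0.65540 = 65.232 atm
a/V_m² = 6.67/(0.713)² = 13.120 atm
P = 65.232 − 13.120 = 52.11 atm

P ≈ 52.11 atm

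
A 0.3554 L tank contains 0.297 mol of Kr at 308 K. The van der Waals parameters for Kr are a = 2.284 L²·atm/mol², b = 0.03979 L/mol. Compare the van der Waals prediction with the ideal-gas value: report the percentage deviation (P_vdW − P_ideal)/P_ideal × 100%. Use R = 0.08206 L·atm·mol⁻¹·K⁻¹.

-4.11 %

Ideal: P_ideal = nRT/V = (0.297)(0.08206)(308)/0.3554 = 21.1213 atm
vdW: P = nRT/(V − nb) − a n²/V² = 7.50652/0.343582 − 0.201469/0.126309 = 21.8478 − 1.59505 = 20.2528 atm
% deviation = (20.2528 − 21.1213)/21.1213 × 100% = -4.11%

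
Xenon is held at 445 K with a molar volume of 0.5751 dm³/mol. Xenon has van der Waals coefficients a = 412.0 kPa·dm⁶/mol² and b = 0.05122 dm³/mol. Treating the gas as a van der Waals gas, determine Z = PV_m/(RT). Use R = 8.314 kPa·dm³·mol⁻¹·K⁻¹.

P = RT/(V_m − b) − a/V_m² = (8.314)(445)/(0.5751 − 0.05122) − 412.0/(0.5751)²
  = 3699.7/0.52388 − 1245.7 = 7062.1 − 1245.7 = 5816.4 kPa
Z = PV_m/(RT) = (5816.4)(0.5751)/((8.314)(445)) = 3345.0/3699.7 = 0.9041

Z ≈ 0.9041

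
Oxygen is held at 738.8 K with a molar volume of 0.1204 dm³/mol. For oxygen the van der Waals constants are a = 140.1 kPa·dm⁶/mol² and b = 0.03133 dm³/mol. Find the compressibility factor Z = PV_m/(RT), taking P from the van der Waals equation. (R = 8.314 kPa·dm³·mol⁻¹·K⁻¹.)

Z ≈ 1.162

P = RT/(V_m − b) − a/V_m² = (8.314)(738.8)/(0.1204 − 0.03133) − 140.1/(0.1204)²
  = 6142.4/0.089070 − 9664.6 = 68961 − 9664.6 = 59296 kPa
Z = PV_m/(RT) = (59296)(0.1204)/((8.314)(738.8)) = 7139.2/6142.4 = 1.162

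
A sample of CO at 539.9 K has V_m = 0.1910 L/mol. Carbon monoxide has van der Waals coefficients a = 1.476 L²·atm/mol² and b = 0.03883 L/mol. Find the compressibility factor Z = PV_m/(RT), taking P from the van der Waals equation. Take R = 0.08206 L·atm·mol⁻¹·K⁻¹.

Z ≈ 1.081

P = RT/(V_m − b) − a/V_m² = (0.08206)(539.9)/(0.1910 − 0.03883) − 1.476/(0.1910)²
  = 44.304/0.15217 − 40.459 = 291.15 − 40.459 = 250.69 atm
Z = PV_m/(RT) = (250.69)(0.1910)/((0.08206)(539.9)) = 47.882/44.304 = 1.081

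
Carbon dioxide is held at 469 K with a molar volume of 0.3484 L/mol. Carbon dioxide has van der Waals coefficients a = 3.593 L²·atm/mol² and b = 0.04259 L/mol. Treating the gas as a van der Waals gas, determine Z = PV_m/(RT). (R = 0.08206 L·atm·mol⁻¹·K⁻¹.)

Z ≈ 0.8713

P = RT/(V_m − b) − a/V_m² = (0.08206)(469)/(0.3484 − 0.04259) − 3.593/(0.3484)²
  = 38.486/0.30581 − 29.601 = 125.85 − 29.601 = 96.25 atm
Z = PV_m/(RT) = (96.25)(0.3484)/((0.08206)(469)) = 33.534/38.486 = 0.8713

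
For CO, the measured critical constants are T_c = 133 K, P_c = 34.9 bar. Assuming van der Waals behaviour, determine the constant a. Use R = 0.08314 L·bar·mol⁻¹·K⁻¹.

a ≈ 1.478 L²·bar/mol²

From T_c = 8a/(27Rb) and P_c = a/(27b²): a = 27 R² T_c²/(64 P_c).
a = 27×(0.08314)²×(133)²/(64×34.9) = 3301.3/2233.6 = 1.478 L²·bar/mol²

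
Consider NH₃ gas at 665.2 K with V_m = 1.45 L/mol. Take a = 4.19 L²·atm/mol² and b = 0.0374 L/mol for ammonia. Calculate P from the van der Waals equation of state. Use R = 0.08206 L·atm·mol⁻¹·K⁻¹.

P ≈ 36.65 atm

P = RT/(V_m − b) − a/V_m²
RT/(V_m − b) = (0.08206)(665.2)/(1.45 − 0.0374) = 54.586/1.4126 = 38.642 atm
a/V_m² = 4.19/(1.45)² = 1.9929 atm
P = 38.642 − 1.9929 = 36.65 atm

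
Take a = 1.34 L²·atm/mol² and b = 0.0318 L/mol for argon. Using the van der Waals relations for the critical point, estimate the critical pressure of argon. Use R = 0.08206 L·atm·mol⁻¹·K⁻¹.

P_c ≈ 49.08 atm

For a van der Waals gas, P_c = a/(27b²).
P_c = 1.34/(27×(0.0318)²) = 1.34/0.027303 = 49.08 atm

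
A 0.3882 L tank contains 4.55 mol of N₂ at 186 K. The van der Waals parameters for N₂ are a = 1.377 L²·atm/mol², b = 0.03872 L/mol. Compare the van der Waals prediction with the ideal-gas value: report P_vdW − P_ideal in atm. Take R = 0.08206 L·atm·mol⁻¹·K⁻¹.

Ideal: P_ideal = nRT/V = (4.55)(0.08206)(186)/0.3882 = 178.896 atm
vdW: P = nRT/(V − nb) − a n²/V² = 69.4474/0.212024 − 28.5073/0.150699 = 327.545 − 189.167 = 138.378 atm
ΔP = 138.378 − 178.896 = -40.52 atm

ΔP ≈ -40.52 atm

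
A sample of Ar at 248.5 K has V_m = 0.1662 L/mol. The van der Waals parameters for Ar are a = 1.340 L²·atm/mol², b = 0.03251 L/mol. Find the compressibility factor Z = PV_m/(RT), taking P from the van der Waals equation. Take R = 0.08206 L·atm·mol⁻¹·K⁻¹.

Z ≈ 0.8478

P = RT/(V_m − b) − a/V_m² = (0.08206)(248.5)/(0.1662 − 0.03251) − 1.340/(0.1662)²
  = 20.392/0.13369 − 48.511 = 152.53 − 48.511 = 104.02 atm
Z = PV_m/(RT) = (104.02)(0.1662)/((0.08206)(248.5)) = 17.288/20.392 = 0.8478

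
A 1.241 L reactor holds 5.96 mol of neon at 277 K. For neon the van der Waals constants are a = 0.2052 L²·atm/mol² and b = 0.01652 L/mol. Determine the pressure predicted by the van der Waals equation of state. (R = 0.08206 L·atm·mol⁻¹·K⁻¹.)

P ≈ 113.8 atm

P = nRT/(V − nb) − a n²/V²
nRT/(V − nb) = (5.96)(0.08206)(277)/(1.241 − 5.96×0.01652) = 135.47/1.1425 = 118.57 atm
a n²/V² = (0.2052)(5.96)²/(1.241)² = 4.7329 atm
P = 118.57 − 4.7329 = 113.8 atm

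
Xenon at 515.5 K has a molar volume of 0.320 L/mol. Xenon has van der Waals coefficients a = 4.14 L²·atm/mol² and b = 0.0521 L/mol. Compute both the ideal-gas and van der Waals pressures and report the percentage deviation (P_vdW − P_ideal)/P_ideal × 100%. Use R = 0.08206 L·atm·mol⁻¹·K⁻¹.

Ideal: P_ideal = RT/V_m = (0.08206)(515.5)/0.320 = 132.194 atm
vdW: P = RT/(V_m − b) − a/V_m² = 42.3019/0.267900 − 4.14/0.102400 = 157.902 − 40.4297 = 117.472 atm
% deviation = (117.472 − 132.194)/132.194 × 100% = -11.14%

-11.14 %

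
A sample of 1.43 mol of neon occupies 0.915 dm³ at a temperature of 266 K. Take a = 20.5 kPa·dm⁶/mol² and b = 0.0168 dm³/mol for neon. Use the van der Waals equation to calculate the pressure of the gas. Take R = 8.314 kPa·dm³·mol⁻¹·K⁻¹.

P ≈ 3499 kPa

P = nRT/(V − nb) − a n²/V²
nRT/(V − nb) = (1.43)(8.314)(266)/(0.915 − 1.43×0.0168) = 3162.5/0.89098 = 3549.5 kPa
a n²/V² = (20.5)(1.43)²/(0.915)² = 50.071 kPa
P = 3549.5 − 50.071 = 3499 kPa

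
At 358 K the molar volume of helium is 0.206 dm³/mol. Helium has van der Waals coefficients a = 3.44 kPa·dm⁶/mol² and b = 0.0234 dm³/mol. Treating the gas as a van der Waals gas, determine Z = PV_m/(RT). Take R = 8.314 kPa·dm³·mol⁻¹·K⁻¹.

Z ≈ 1.123

P = RT/(V_m − b) − a/V_m² = (8.314)(358)/(0.206 − 0.0234) − 3.44/(0.206)²
  = 2976.4/0.18260 − 81.063 = 16300 − 81.063 = 16219 kPa
Z = PV_m/(RT) = (16219)(0.206)/((8.314)(358)) = 3341.1/2976.4 = 1.123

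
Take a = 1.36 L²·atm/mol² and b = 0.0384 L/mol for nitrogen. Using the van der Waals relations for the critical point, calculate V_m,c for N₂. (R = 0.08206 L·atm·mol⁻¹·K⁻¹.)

For a van der Waals gas, V_m,c = 3b.
V_m,c = 3×0.0384 = 0.1152 L/mol

V_m,c ≈ 0.1152 L/mol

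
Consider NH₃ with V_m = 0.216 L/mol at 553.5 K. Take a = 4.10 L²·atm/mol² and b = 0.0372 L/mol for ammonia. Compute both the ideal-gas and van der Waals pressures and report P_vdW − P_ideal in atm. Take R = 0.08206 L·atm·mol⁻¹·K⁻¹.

ΔP ≈ -44.13 atm

Ideal: P_ideal = RT/V_m = (0.08206)(553.5)/0.216 = 210.279 atm
vdW: P = RT/(V_m − b) − a/V_m² = 45.4202/0.178800 − 4.10/0.0466560 = 254.028 − 87.8772 = 166.151 atm
ΔP = 166.151 − 210.279 = -44.13 atm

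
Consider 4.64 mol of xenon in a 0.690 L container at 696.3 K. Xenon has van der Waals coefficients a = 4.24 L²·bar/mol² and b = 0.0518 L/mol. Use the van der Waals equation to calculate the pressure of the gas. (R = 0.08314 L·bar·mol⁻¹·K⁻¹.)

P = nRT/(V − nb) − a n²/V²
nRT/(V − nb) = (4.64)(0.08314)(696.3)/(0.690 − 4.64×0.0518) = 268.61/0.44965 = 597.38 bar
a n²/V² = (4.24)(4.64)²/(0.690)² = 191.74 bar
P = 597.38 − 191.74 = 405.6 bar

P ≈ 405.6 bar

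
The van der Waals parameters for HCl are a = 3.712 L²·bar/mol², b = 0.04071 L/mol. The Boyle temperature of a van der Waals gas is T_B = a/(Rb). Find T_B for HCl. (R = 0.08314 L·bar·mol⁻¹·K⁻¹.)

For a van der Waals gas the second virial coefficient B₂ = b − a/(RT) vanishes at T_B = a/(Rb).
T_B = 3.712/(0.08314×0.04071) = 3.712/0.0033846 = 1097 K

T_B ≈ 1097 K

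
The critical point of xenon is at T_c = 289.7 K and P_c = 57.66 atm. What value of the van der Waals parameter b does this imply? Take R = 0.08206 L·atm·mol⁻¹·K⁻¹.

From T_c = 8a/(27Rb) and P_c = a/(27b²): b = R T_c/(8 P_c).
b = (0.08206)(289.7)/(8×57.66) = 23.773/461.28 = 0.05154 L/mol

b ≈ 0.05154 L/mol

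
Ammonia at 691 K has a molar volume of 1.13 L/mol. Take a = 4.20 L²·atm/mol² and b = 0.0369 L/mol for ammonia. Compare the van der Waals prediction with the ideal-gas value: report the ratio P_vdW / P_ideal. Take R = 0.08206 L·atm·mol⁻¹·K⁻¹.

Ideal: P_ideal = RT/V_m = (0.08206)(691)/1.13 = 50.1801 atm
vdW: P = RT/(V_m − b) − a/V_m² = 56.7035/1.09310 − 4.20/1.27690 = 51.8740 − 3.28922 = 48.5848 atm
Ratio = 48.5848/50.1801 = 0.9682

P_vdW / P_ideal ≈ 0.9682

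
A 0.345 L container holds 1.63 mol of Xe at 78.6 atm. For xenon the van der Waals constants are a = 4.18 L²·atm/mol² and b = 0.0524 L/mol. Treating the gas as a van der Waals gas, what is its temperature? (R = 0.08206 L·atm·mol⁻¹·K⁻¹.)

T = (P + a n²/V²)(V − nb)/(nR)
P + a n²/V² = 78.6 + (4.18)(1.63)²/(0.345)² = 171.91 atm
V − nb = 0.345 − (1.63)(0.0524) = 0.25959 L
T = (171.91)(0.25959)/((1.63)(0.08206)) = 333.6 K

T ≈ 333.6 K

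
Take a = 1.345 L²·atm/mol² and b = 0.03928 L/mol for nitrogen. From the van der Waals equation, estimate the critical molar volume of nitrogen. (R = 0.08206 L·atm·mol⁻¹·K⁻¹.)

V_m,c ≈ 0.1178 L/mol

For a van der Waals gas, V_m,c = 3b.
V_m,c = 3×0.03928 = 0.1178 L/mol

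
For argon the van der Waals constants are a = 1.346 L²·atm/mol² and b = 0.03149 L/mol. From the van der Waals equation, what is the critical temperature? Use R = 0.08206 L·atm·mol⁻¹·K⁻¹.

T_c ≈ 154.3 K

For a van der Waals gas, T_c = 8a/(27Rb).
T_c = 8×1.346/(27×0.08206×0.03149) = 10.768/0.069770 = 154.3 K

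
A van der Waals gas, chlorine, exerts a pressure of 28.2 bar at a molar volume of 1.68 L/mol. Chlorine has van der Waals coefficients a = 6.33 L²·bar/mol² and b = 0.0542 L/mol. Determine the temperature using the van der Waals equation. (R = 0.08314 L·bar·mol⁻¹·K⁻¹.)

T ≈ 595.3 K

T = (P + a/V_m²)(V_m − b)/R
P + a/V_m² = 28.2 + 6.33/(1.68)² = 30.443 bar
V_m − b = 1.68 − 0.0542 = 1.6258 L/mol
T = (30.443)(1.6258)/0.08314 = 595.3 K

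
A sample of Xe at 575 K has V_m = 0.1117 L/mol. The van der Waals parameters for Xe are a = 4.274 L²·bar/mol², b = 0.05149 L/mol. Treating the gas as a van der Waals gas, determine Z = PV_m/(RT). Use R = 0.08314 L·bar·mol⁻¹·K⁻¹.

P = RT/(V_m − b) − a/V_m² = (0.08314)(575)/(0.1117 − 0.05149) − 4.274/(0.1117)²
  = 47.806/0.060210 − 342.55 = 793.99 − 342.55 = 451.44 bar
Z = PV_m/(RT) = (451.44)(0.1117)/((0.08314)(575)) = 50.426/47.806 = 1.055

Z ≈ 1.055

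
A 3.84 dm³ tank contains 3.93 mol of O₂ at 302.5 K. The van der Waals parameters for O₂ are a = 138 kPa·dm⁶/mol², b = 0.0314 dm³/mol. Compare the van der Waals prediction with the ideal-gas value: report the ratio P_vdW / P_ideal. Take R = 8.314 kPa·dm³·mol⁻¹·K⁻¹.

Ideal: P_ideal = nRT/V = (3.93)(8.314)(302.5)/3.84 = 2573.93 kPa
vdW: P = nRT/(V − nb) − a n²/V² = 9883.89/3.71660 − 2131.40/14.7456 = 2659.39 − 144.545 = 2514.85 kPa
Ratio = 2514.85/2573.93 = 0.9770

P_vdW / P_ideal ≈ 0.9770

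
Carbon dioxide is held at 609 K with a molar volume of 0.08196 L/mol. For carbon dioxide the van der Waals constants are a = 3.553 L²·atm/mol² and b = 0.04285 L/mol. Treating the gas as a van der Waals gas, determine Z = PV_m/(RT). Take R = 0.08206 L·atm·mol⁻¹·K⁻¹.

Z ≈ 1.228

P = RT/(V_m − b) − a/V_m² = (0.08206)(609)/(0.08196 − 0.04285) − 3.553/(0.08196)²
  = 49.975/0.039110 − 528.92 = 1277.8 − 528.92 = 748.9 atm
Z = PV_m/(RT) = (748.9)(0.08196)/((0.08206)(609)) = 61.380/49.975 = 1.228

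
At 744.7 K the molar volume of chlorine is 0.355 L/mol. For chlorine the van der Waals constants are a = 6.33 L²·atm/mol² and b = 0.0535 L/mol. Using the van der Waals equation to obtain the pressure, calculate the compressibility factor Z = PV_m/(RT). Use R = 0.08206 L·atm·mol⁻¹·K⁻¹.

Z ≈ 0.8857

P = RT/(V_m − b) − a/V_m² = (0.08206)(744.7)/(0.355 − 0.0535) − 6.33/(0.355)²
  = 61.110/0.30150 − 50.228 = 202.69 − 50.228 = 152.46 atm
Z = PV_m/(RT) = (152.46)(0.355)/((0.08206)(744.7)) = 54.123/61.110 = 0.8857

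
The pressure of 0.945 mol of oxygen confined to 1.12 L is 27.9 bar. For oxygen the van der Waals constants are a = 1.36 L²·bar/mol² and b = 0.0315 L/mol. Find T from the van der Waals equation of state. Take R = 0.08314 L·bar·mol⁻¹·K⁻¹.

T = (P + a n²/V²)(V − nb)/(nR)
P + a n²/V² = 27.9 + (1.36)(0.945)²/(1.12)² = 28.868 bar
V − nb = 1.12 − (0.945)(0.0315) = 1.0902 L
T = (28.868)(1.0902)/((0.945)(0.08314)) = 400.6 K

T ≈ 400.6 K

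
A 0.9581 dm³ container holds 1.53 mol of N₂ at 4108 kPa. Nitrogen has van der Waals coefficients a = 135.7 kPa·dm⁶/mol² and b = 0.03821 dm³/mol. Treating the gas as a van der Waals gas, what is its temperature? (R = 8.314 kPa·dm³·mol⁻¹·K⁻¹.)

T = (P + a n²/V²)(V − nb)/(nR)
P + a n²/V² = 4108 + (135.7)(1.53)²/(0.9581)² = 4454.1 kPa
V − nb = 0.9581 − (1.53)(0.03821) = 0.89964 dm³
T = (4454.1)(0.89964)/((1.53)(8.314)) = 315.0 K

T ≈ 315.0 K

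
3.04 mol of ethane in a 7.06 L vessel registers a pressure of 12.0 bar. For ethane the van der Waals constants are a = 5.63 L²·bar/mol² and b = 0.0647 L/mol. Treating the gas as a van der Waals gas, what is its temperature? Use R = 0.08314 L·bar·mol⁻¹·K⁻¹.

T ≈ 354.2 K

T = (P + a n²/V²)(V − nb)/(nR)
P + a n²/V² = 12.0 + (5.63)(3.04)²/(7.06)² = 13.044 bar
V − nb = 7.06 − (3.04)(0.0647) = 6.8633 L
T = (13.044)(6.8633)/((3.04)(0.08314)) = 354.2 K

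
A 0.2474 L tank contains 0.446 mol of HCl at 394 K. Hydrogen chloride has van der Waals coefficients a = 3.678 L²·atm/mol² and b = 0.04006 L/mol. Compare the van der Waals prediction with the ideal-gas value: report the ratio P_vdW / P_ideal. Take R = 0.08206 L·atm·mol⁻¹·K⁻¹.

P_vdW / P_ideal ≈ 0.8728

Ideal: P_ideal = nRT/V = (0.446)(0.08206)(394)/0.2474 = 58.2858 atm
vdW: P = nRT/(V − nb) − a n²/V² = 14.4199/0.229533 − 0.731613/0.0612068 = 62.8228 − 11.9531 = 50.8697 atm
Ratio = 50.8697/58.2858 = 0.8728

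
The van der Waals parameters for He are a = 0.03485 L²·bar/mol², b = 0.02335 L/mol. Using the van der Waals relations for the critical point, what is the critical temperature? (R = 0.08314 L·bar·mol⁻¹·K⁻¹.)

T_c ≈ 5.319 K

For a van der Waals gas, T_c = 8a/(27Rb).
T_c = 8×0.03485/(27×0.08314×0.02335) = 0.27880/0.052416 = 5.319 K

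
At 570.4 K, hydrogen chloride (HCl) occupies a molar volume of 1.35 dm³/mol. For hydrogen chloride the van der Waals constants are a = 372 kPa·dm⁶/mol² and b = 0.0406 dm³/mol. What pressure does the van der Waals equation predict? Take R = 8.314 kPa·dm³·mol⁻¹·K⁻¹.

P = RT/(V_m − b) − a/V_m²
RT/(V_m − b) = (8.314)(570.4)/(1.35 − 0.0406) = 4742.3/1.3094 = 3621.7 kPa
a/V_m² = 372/(1.35)² = 204.12 kPa
P = 3621.7 − 204.12 = 3418 kPa

P ≈ 3418 kPa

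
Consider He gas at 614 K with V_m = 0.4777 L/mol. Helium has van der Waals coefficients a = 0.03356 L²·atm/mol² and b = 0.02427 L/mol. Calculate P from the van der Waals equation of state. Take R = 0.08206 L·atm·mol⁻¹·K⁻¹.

P = RT/(V_m − b) − a/V_m²
RT/(V_m − b) = (0.08206)(614)/(0.4777 − 0.02427) = 50.385/0.45343 = 111.12 atm
a/V_m² = 0.03356/(0.4777)² = 0.14707 atm
P = 111.12 − 0.14707 = 111.0 atm

P ≈ 111.0 atm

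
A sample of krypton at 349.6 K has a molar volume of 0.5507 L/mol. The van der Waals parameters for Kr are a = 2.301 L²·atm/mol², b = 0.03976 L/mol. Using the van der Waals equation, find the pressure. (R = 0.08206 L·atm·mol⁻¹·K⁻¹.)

P ≈ 48.56 atm

P = RT/(V_m − b) − a/V_m²
RT/(V_m − b) = (0.08206)(349.6)/(0.5507 − 0.03976) = 28.688/0.51094 = 56.147 atm
a/V_m² = 2.301/(0.5507)² = 7.5873 atm
P = 56.147 − 7.5873 = 48.56 atm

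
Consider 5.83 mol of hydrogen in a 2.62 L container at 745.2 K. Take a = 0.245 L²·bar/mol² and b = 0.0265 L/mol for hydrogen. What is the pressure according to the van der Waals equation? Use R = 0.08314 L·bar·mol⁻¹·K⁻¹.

P = nRT/(V − nb) − a n²/V²
nRT/(V − nb) = (5.83)(0.08314)(745.2)/(2.62 − 5.83×0.0265) = 361.20/2.4655 = 146.50 bar
a n²/V² = (0.245)(5.83)²/(2.62)² = 1.2131 bar
P = 146.50 − 1.2131 = 145.3 bar

P ≈ 145.3 bar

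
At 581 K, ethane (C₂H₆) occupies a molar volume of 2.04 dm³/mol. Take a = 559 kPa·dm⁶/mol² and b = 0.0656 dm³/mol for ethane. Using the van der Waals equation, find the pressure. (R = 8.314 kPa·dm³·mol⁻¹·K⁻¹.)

P ≈ 2312 kPa

P = RT/(V_m − b) − a/V_m²
RT/(V_m − b) = (8.314)(581)/(2.04 − 0.0656) = 4830.4/1.9744 = 2446.5 kPa
a/V_m² = 559/(2.04)² = 134.32 kPa
P = 2446.5 − 134.32 = 2312 kPa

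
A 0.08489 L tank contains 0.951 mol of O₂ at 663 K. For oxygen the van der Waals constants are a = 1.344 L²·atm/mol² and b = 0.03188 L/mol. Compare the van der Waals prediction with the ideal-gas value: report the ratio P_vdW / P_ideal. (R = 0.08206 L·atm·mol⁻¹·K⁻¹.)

P_vdW / P_ideal ≈ 1.279

Ideal: P_ideal = nRT/V = (0.951)(0.08206)(663)/0.08489 = 609.493 atm
vdW: P = nRT/(V − nb) − a n²/V² = 51.7399/0.0545721 − 1.21551/0.00720631 = 948.102 − 168.673 = 779.429 atm
Ratio = 779.429/609.493 = 1.279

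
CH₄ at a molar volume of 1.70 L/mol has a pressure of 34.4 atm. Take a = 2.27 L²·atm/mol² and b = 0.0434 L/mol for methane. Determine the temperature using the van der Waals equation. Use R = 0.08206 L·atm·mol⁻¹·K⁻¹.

T = (P + a/V_m²)(V_m − b)/R
P + a/V_m² = 34.4 + 2.27/(1.70)² = 35.185 atm
V_m − b = 1.70 − 0.0434 = 1.6566 L/mol
T = (35.185)(1.6566)/0.08206 = 710.3 K

T ≈ 710.3 K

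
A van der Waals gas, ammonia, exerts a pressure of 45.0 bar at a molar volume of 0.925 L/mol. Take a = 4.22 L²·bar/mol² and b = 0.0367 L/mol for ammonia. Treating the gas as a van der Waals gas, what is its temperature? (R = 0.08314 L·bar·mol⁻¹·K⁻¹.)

T = (P + a/V_m²)(V_m − b)/R
P + a/V_m² = 45.0 + 4.22/(0.925)² = 49.932 bar
V_m − b = 0.925 − 0.0367 = 0.88830 L/mol
T = (49.932)(0.88830)/0.08314 = 533.5 K

T ≈ 533.5 K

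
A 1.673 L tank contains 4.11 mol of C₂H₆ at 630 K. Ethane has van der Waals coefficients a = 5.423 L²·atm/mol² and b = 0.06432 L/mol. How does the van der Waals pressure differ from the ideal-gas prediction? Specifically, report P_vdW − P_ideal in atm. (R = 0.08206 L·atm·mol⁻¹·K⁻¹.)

Ideal: P_ideal = nRT/V = (4.11)(0.08206)(630)/1.673 = 127.004 atm
vdW: P = nRT/(V − nb) − a n²/V² = 212.478/1.40864 − 91.6059/2.79893 = 150.839 − 32.7289 = 118.110 atm
ΔP = 118.110 − 127.004 = -8.89 atm

ΔP ≈ -8.89 atm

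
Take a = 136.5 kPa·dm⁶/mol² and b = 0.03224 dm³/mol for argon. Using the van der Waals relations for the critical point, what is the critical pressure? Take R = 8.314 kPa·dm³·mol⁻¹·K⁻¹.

For a van der Waals gas, P_c = a/(27b²).
P_c = 136.5/(27×(0.03224)²) = 136.5/0.028064 = 4864 kPa

P_c ≈ 4864 kPa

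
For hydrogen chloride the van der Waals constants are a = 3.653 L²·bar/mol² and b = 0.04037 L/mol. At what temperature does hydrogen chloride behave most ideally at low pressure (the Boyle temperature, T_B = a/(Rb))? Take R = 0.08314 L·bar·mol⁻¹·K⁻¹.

T_B ≈ 1088 K

For a van der Waals gas the second virial coefficient B₂ = b − a/(RT) vanishes at T_B = a/(Rb).
T_B = 3.653/(0.08314×0.04037) = 3.653/0.0033564 = 1088 K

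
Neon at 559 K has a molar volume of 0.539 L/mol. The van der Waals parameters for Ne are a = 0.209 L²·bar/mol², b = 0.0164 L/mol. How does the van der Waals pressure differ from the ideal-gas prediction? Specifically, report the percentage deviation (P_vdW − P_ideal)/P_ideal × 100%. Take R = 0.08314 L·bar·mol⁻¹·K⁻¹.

Ideal: P_ideal = RT/V_m = (0.08314)(559)/0.539 = 86.2250 bar
vdW: P = RT/(V_m − b) − a/V_m² = 46.4753/0.522600 − 0.209/0.290521 = 88.9309 − 0.719397 = 88.2115 bar
% deviation = (88.2115 − 86.2250)/86.2250 × 100% = 2.30%

2.30 %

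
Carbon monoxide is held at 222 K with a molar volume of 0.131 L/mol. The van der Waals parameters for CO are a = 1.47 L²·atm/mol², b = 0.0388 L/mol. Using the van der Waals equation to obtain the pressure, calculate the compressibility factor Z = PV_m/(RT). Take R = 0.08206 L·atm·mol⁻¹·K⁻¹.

P = RT/(V_m − b) − a/V_m² = (0.08206)(222)/(0.131 − 0.0388) − 1.47/(0.131)²
  = 18.217/0.092200 − 85.659 = 197.58 − 85.659 = 111.92 atm
Z = PV_m/(RT) = (111.92)(0.131)/((0.08206)(222)) = 14.662/18.217 = 0.8049

Z ≈ 0.8049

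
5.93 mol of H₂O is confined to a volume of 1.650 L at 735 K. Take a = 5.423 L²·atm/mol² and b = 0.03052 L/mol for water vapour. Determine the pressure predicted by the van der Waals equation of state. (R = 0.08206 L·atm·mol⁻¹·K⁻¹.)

P = nRT/(V − nb) − a n²/V²
nRT/(V − nb) = (5.93)(0.08206)(735)/(1.650 − 5.93×0.03052) = 357.66/1.4690 = 243.47 atm
a n²/V² = (5.423)(5.93)²/(1.650)² = 70.046 atm
P = 243.47 − 70.046 = 173.4 atm

P ≈ 173.4 atm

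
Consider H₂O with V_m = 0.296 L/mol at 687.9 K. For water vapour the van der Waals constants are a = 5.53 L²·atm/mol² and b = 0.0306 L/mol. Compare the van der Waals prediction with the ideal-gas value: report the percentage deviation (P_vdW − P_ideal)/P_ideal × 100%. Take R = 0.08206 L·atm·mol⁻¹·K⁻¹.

-21.57 %

Ideal: P_ideal = RT/V_m = (0.08206)(687.9)/0.296 = 190.706 atm
vdW: P = RT/(V_m − b) − a/V_m² = 56.4491/0.265400 − 5.53/0.0876160 = 212.694 − 63.1163 = 149.578 atm
% deviation = (149.578 − 190.706)/190.706 × 100% = -21.57%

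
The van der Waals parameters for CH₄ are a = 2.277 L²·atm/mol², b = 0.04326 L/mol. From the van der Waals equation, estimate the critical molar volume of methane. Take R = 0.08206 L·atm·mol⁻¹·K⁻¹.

V_m,c ≈ 0.1298 L/mol

For a van der Waals gas, V_m,c = 3b.
V_m,c = 3×0.04326 = 0.1298 L/mol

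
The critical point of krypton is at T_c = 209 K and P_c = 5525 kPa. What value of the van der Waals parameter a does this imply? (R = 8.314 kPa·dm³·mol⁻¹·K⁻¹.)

a ≈ 230.5 kPa·dm⁶/mol²

From T_c = 8a/(27Rb) and P_c = a/(27b²): a = 27 R² T_c²/(64 P_c).
a = 27×(8.314)²×(209)²/(64×5525) = 81522291/353600 = 230.5 kPa·dm⁶/mol²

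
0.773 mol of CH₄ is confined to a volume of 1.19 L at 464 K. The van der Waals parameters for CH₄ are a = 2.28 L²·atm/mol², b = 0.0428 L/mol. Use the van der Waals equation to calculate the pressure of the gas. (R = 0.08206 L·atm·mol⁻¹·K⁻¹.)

P ≈ 24.48 atm

P = nRT/(V − nb) − a n²/V²
nRT/(V − nb) = (0.773)(0.08206)(464)/(1.19 − 0.773×0.0428) = 29.433/1.1569 = 25.441 atm
a n²/V² = (2.28)(0.773)²/(1.19)² = 0.96206 atm
P = 25.441 − 0.96206 = 24.48 atm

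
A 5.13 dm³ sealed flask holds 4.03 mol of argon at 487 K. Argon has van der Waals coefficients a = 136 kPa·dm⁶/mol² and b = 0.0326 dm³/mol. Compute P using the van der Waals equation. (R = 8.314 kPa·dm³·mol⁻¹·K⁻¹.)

P ≈ 3180 kPa

P = nRT/(V − nb) − a n²/V²
nRT/(V − nb) = (4.03)(8.314)(487)/(5.13 − 4.03×0.0326) = 16317/4.9986 = 3264.3 kPa
a n²/V² = (136)(4.03)²/(5.13)² = 83.929 kPa
P = 3264.3 − 83.929 = 3180 kPa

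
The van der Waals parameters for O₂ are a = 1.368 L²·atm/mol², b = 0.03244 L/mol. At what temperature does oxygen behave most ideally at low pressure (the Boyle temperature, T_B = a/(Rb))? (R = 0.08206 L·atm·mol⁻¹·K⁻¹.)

For a van der Waals gas the second virial coefficient B₂ = b − a/(RT) vanishes at T_B = a/(Rb).
T_B = 1.368/(0.08206×0.03244) = 1.368/0.0026620 = 513.9 K

T_B ≈ 513.9 K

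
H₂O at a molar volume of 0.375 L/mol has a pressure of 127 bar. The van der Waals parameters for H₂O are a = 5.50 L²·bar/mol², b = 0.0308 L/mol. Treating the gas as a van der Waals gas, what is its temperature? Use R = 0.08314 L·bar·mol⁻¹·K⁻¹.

T = (P + a/V_m²)(V_m − b)/R
P + a/V_m² = 127 + 5.50/(0.375)² = 166.11 bar
V_m − b = 0.375 − 0.0308 = 0.34420 L/mol
T = (166.11)(0.34420)/0.08314 = 687.7 K

T ≈ 687.7 K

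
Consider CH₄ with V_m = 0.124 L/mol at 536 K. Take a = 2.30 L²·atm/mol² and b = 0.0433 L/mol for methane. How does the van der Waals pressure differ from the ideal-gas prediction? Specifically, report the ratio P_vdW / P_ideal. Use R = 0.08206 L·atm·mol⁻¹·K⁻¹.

Ideal: P_ideal = RT/V_m = (0.08206)(536)/0.124 = 354.711 atm
vdW: P = RT/(V_m − b) − a/V_m² = 43.9842/0.0807000 − 2.30/0.0153760 = 545.033 − 149.584 = 395.449 atm
Ratio = 395.449/354.711 = 1.115

P_vdW / P_ideal ≈ 1.115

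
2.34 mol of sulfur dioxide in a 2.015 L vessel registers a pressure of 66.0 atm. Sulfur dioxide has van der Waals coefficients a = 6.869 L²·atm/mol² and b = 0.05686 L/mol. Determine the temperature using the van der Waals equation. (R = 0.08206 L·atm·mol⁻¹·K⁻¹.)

T = (P + a n²/V²)(V − nb)/(nR)
P + a n²/V² = 66.0 + (6.869)(2.34)²/(2.015)² = 75.264 atm
V − nb = 2.015 − (2.34)(0.05686) = 1.8819 L
T = (75.264)(1.8819)/((2.34)(0.08206)) = 737.6 K

T ≈ 737.6 K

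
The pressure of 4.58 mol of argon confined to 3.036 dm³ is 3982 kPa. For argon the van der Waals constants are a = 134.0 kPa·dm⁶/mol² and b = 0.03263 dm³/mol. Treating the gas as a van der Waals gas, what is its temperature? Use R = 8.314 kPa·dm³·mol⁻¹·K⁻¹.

T ≈ 325.0 K

T = (P + a n²/V²)(V − nb)/(nR)
P + a n²/V² = 3982 + (134.0)(4.58)²/(3.036)² = 4287.0 kPa
V − nb = 3.036 − (4.58)(0.03263) = 2.8866 dm³
T = (4287.0)(2.8866)/((4.58)(8.314)) = 325.0 K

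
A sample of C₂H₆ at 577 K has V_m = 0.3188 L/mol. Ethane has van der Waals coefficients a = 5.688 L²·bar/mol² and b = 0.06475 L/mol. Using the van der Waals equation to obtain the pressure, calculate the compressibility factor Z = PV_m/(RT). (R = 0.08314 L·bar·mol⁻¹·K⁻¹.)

Z ≈ 0.8829

P = RT/(V_m − b) − a/V_m² = (0.08314)(577)/(0.3188 − 0.06475) − 5.688/(0.3188)²
  = 47.972/0.25405 − 55.966 = 188.83 − 55.966 = 132.86 bar
Z = PV_m/(RT) = (132.86)(0.3188)/((0.08314)(577)) = 42.356/47.972 = 0.8829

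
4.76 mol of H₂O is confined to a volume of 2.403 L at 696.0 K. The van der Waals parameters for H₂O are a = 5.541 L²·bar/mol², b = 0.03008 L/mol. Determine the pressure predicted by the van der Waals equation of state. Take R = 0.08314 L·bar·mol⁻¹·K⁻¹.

P = nRT/(V − nb) − a n²/V²
nRT/(V − nb) = (4.76)(0.08314)(696.0)/(2.403 − 4.76×0.03008) = 275.44/2.2598 = 121.89 bar
a n²/V² = (5.541)(4.76)²/(2.403)² = 21.742 bar
P = 121.89 − 21.742 = 100.1 bar

P ≈ 100.1 bar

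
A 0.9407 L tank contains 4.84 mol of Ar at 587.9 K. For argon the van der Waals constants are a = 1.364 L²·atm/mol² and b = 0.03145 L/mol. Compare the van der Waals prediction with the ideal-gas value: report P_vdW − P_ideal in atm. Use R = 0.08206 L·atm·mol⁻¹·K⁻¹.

Ideal: P_ideal = nRT/V = (4.84)(0.08206)(587.9)/0.9407 = 248.216 atm
vdW: P = nRT/(V − nb) − a n²/V² = 233.496/0.788482 − 31.9525/0.884916 = 296.134 − 36.1079 = 260.026 atm
ΔP = 260.026 − 248.216 = 11.81 atm

ΔP ≈ 11.81 atm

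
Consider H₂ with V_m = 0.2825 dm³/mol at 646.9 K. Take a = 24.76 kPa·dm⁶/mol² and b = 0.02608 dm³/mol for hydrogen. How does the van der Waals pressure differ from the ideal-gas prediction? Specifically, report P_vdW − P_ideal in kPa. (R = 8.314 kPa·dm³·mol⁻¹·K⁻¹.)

Ideal: P_ideal = RT/V_m = (8.314)(646.9)/0.2825 = 19038.3 kPa
vdW: P = RT/(V_m − b) − a/V_m² = 5378.33/0.256420 − 24.76/0.0798063 = 20974.7 − 310.251 = 20664.4 kPa
ΔP = 20664.4 − 19038.3 = 1626 kPa

ΔP ≈ 1626 kPa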